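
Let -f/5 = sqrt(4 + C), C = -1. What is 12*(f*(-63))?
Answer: 3780*sqrt(3) ≈ 6547.1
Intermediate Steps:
f = -5*sqrt(3) (f = -5*sqrt(4 - 1) = -5*sqrt(3) ≈ -8.6602)
12*(f*(-63)) = 12*(-5*sqrt(3)*(-63)) = 12*(315*sqrt(3)) = 3780*sqrt(3)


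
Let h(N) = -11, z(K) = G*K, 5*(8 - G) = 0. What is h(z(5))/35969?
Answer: -11/35969 ≈ -0.00030582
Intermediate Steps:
G = 8 (G = 8 - ⅕*0 = 8 + 0 = 8)
z(K) = 8*K
h(z(5))/35969 = -11/35969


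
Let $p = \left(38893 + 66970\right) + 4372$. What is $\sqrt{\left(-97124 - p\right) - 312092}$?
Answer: $i \sqrt{519451} \approx 720.73 i$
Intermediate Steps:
$p = 110235$ ($p = 105863 + 4372 = 110235$)
$\sqrt{\left(-97124 - p\right) - 312092} = \sqrt{\left(-97124 - 110235\right) - 312092} = \sqrt{-207359 - 312092} = \sqrt{-519451} = i \sqrt{519451}$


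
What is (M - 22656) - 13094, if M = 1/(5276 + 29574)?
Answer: -1245887499/34850 ≈ -35750.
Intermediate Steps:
M = 1/34850 ≈ 2.8694e-5
(M - 22656) - 13094 = (1/34850 - 22656) - 13094 = -789561599/34850 - 13094 = -1245887499/34850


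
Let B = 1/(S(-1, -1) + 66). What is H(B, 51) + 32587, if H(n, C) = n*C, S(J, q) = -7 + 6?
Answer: 2118206/65 ≈ 32588.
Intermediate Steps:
S(J, q) = -1
B = 1/65 (B = 1/(-1 + 66) = 1/65 ≈ 0.015385)
H(n, C) = C*n
H(B, 51) + 32587 = 51*(1/65) + 32587 = 51/65 + 32587 = 2118206/65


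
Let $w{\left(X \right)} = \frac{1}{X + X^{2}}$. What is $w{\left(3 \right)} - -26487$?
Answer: $\frac{317845}{12} \approx 26487.0$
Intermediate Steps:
$w{\left(3 \right)} - -26487 = \frac{1}{3 \left(1 + 3\right)} - -26487 = \frac{1}{3 \cdot 4} + 26487 = \frac{1}{3} \cdot \frac{1}{4} + 26487 = \frac{1}{12} + 26487 = \frac{317845}{12}$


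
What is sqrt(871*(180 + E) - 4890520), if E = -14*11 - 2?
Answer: 4*I*sqrt(304351) ≈ 2206.7*I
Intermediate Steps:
E = -156 (E = -154 - 2 = -156)
sqrt(871*(180 + E) - 4890520) = sqrt(871*(180 - 156) - 4890520) = sqrt(871*24 - 4890520) = sqrt(20904 - 4890520) = sqrt(-4869616) = 4*I*sqrt(304351)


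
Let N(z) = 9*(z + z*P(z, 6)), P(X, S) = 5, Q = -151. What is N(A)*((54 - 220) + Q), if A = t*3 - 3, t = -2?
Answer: 154062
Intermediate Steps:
A = -9 (A = -2*3 - 3 = -6 - 3 = -9)
N(z) = 54*z (N(z) = 9*(z + z*5) = 9*(z + 5*z) = 9*(6*z) = 54*z)
N(A)*((54 - 220) + Q) = (54*(-9))*((54 - 220) - 151) = -486*(-166 - 151) = -486*(-317) = 154062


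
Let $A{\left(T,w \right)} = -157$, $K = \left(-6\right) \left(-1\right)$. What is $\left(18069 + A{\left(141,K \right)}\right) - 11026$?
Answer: $6886$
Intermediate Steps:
$K = 6$
$\left(18069 + A{\left(141,K \right)}\right) - 11026 = \left(18069 - 157\right) - 11026 = 17912 - 11026 = 6886$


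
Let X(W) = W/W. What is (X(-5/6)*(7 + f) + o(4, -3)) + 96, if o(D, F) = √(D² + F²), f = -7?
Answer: 101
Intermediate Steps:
X(W) = 1
(X(-5/6)*(7 + f) + o(4, -3)) + 96 = (1*(7 - 7) + √(4² + (-3)²)) + 96 = (1*0 + √(16 + 9)) + 96 = (0 + √25) + 96 = (0 + 5) + 96 = 5 + 96 = 101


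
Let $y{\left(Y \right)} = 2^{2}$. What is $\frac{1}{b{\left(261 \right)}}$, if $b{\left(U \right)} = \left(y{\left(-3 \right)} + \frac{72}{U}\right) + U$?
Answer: $\frac{29}{7693} \approx 0.0037697$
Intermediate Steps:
$y{\left(Y \right)} = 4$
$b{\left(U \right)} = 4 + U + \frac{72}{U}$ ($b{\left(U \right)} = \left(4 + \frac{72}{U}\right) + U = 4 + U + \frac{72}{U}$)
$\frac{1}{b{\left(261 \right)}} = \frac{1}{4 + 261 + \frac{72}{261}} = \frac{1}{4 + 261 + 72 \cdot \frac{1}{261}} = \frac{1}{4 + 261 + \frac{8}{29}} = \frac{1}{\frac{7693}{29}} = \frac{29}{7693}$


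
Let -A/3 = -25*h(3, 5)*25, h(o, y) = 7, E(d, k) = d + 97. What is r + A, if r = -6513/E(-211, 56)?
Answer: 500921/38 ≈ 13182.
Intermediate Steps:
E(d, k) = 97 + d
A = 13125 (A = -3*(-25*7)*25 = -(-525)*25 = -3*(-4375) = 13125)
r = 2171/38 (r = -6513/(97 - 211) = -6513/(-114) = -6513*(-1/114) = 2171/38 ≈ 57.132)
r + A = 2171/38 + 13125 = 500921/38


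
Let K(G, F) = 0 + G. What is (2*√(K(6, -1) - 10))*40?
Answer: 160*I ≈ 160.0*I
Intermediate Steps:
K(G, F) = G
(2*√(K(6, -1) - 10))*40 = (2*√(6 - 10))*40 = (2*√(-4))*40 = (2*(2*I))*40 = (4*I)*40 = 160*I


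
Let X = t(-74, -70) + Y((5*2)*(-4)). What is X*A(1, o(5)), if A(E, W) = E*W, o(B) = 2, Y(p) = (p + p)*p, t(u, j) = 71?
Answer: 6542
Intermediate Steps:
Y(p) = 2*p² (Y(p) = (2*p)*p = 2*p²)
X = 3271 (X = 71 + 2*((5*2)*(-4))² = 71 + 2*(10*(-4))² = 71 + 2*(-40)² = 71 + 2*1600 = 71 + 3200 = 3271)
X*A(1, o(5)) = 3271*(1*2) = 3271*2 = 6542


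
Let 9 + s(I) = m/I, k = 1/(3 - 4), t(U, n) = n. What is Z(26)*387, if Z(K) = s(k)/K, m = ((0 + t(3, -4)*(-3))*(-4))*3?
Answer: 52245/26 ≈ 2009.4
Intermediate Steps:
k = -1 (k = 1/(-1) = -1)
m = -144 (m = ((0 - 4*(-3))*(-4))*3 = ((0 + 12)*(-4))*3 = (12*(-4))*3 = -48*3 = -144)
s(I) = -9 - 144/I
Z(K) = 135/K (Z(K) = (-9 - 144/(-1))/K = (-9 - 144*(-1))/K = (-9 + 144)/K = 135/K)
Z(26)*387 = (135/26)*387 = 52245/26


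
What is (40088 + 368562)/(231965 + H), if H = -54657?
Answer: 204325/88654 ≈ 2.3047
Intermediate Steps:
(40088 + 368562)/(231965 + H) = (40088 + 368562)/(231965 - 54657) = 408650/177308 = 408650*(1/177308) = 204325/88654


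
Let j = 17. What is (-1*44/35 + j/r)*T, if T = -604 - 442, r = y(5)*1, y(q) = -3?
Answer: 760442/105 ≈ 7242.3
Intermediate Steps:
r = -3 (r = -3*1 = -3)
T = -1046
(-1*44/35 + j/r)*T = (-1*44/35 + 17/(-3))*(-1046) = (-44*1/35 + 17*(-1/3))*(-1046) = (-44/35 - 17/3)*(-1046) = -727/105*(-1046) = 760442/105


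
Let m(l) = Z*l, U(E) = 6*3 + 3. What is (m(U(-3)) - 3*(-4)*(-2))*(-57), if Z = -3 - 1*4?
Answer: 9747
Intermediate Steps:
Z = -7 (Z = -3 - 4 = -7)
U(E) = 21 (U(E) = 18 + 3 = 21)
m(l) = -7*l
(m(U(-3)) - 3*(-4)*(-2))*(-57) = (-7*21 - 3*(-4)*(-2))*(-57) = (-147 + 12*(-2))*(-57) = (-147 - 24)*(-57) = -171*(-57) = 9747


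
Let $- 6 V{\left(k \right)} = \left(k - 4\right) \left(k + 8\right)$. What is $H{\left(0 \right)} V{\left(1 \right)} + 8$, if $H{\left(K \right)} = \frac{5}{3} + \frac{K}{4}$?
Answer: $\frac{31}{2} \approx 15.5$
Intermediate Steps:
$V{\left(k \right)} = - \frac{\left(-4 + k\right) \left(8 + k\right)}{6}$ ($V{\left(k \right)} = - \frac{\left(k - 4\right) \left(k + 8\right)}{6} = - \frac{\left(-4 + k\right) \left(8 + k\right)}{6}$)
$H{\left(K \right)} = \frac{5}{3} + \frac{K}{4}$ ($H{\left(K \right)} = 5 \cdot \frac{1}{3} + K \frac{1}{4} = \frac{5}{3} + \frac{K}{4}$)
$H{\left(0 \right)} V{\left(1 \right)} + 8 = \left(\frac{5}{3} + \frac{1}{4} \cdot 0\right) \left(\frac{16}{3} - \frac{2}{3} - \frac{1^{2}}{6}\right) + 8 = \left(\frac{5}{3} + 0\right) \left(\frac{16}{3} - \frac{2}{3} - \frac{1}{6}\right) + 8 = \frac{5 \left(\frac{16}{3} - \frac{2}{3} - \frac{1}{6}\right)}{3} + 8 = \frac{5}{3} \cdot \frac{9}{2} + 8 = \frac{15}{2} + 8 = \frac{31}{2}$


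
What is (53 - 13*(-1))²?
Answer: 4356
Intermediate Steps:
(53 - 13*(-1))² = (53 + 13)² = 66² = 4356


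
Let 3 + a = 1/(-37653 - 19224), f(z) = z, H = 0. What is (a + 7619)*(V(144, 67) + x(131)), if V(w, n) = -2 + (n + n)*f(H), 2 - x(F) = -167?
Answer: 72340263577/56877 ≈ 1.2719e+6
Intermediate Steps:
x(F) = 169 (x(F) = 2 - 1*(-167) = 2 + 167 = 169)
V(w, n) = -2 (V(w, n) = -2 + (n + n)*0 = -2 + (2*n)*0 = -2 + 0 = -2)
a = -170632/56877 (a = -3 + 1/(-37653 - 19224) = -3 + 1/(-56877) = -3 - 1/56877 = -170632/56877 ≈ -3.0000)
(a + 7619)*(V(144, 67) + x(131)) = (-170632/56877 + 7619)*(-2 + 169) = (433175231/56877)*167 = 72340263577/56877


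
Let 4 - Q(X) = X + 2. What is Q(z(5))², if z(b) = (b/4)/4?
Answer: 729/256 ≈ 2.8477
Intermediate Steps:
z(b) = b/16 (z(b) = (b*(¼))*(¼) = (b/4)*(¼) = b/16)
Q(X) = 2 - X (Q(X) = 4 - (X + 2) = 4 - (2 + X) = 4 + (-2 - X) = 2 - X)
Q(z(5))² = (2 - 5/16)² = (27/16)² = 729/256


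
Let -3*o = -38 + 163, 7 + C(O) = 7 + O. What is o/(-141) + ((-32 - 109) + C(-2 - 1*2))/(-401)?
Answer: 111460/169623 ≈ 0.65710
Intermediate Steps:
C(O) = O (C(O) = -7 + (7 + O) = O)
o = -125/3 (o = -(-38 + 163)/3 = -⅓*125 = -125/3 ≈ -41.667)
o/(-141) + ((-32 - 109) + C(-2 - 1*2))/(-401) = -125/3/(-141) + ((-32 - 109) + (-2 - 1*2))/(-401) = -125/3*(-1/141) + (-141 + (-2 - 2))*(-1/401) = 125/423 + (-141 - 4)*(-1/401) = 125/423 - 145*(-1/401) = 125/423 + 145/401 = 111460/169623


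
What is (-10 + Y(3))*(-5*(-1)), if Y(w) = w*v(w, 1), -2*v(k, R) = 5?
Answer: -175/2 ≈ -87.500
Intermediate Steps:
v(k, R) = -5/2 (v(k, R) = -½*5 = -5/2)
Y(w) = -5*w/2 (Y(w) = w*(-5/2) = -5*w/2)
(-10 + Y(3))*(-5*(-1)) = (-10 - 5/2*3)*(-5*(-1)) = (-10 - 15/2)*5 = -35/2*5 = -175/2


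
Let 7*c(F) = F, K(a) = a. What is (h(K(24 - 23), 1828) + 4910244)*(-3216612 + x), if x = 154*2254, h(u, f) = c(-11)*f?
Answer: -14081682684800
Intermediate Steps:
c(F) = F/7
h(u, f) = -11*f/7 (h(u, f) = ((⅐)*(-11))*f = -11*f/7)
x = 347116
(h(K(24 - 23), 1828) + 4910244)*(-3216612 + x) = (-11/7*1828 + 4910244)*(-3216612 + 347116) = (-20108/7 + 4910244)*(-2869496) = (34351600/7)*(-2869496) = -14081682684800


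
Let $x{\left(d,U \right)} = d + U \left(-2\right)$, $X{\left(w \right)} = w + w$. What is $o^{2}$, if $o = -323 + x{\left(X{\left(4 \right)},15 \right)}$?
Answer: $119025$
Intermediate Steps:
$X{\left(w \right)} = 2 w$
$x{\left(d,U \right)} = d - 2 U$
$o = -345$ ($o = -323 + \left(2 \cdot 4 - 30\right) = -323 + \left(8 - 30\right) = -323 - 22 = -345$)
$o^{2} = \left(-345\right)^{2} = 119025$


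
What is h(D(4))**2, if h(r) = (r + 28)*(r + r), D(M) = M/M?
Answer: 3364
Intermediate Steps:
D(M) = 1
h(r) = 2*r*(28 + r) (h(r) = (28 + r)*(2*r) = 2*r*(28 + r))
h(D(4))**2 = (2*1*(28 + 1))**2 = (2*1*29)**2 = 58**2 = 3364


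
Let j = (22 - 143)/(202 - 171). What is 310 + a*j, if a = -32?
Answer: 13482/31 ≈ 434.90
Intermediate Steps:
j = -121/31 ≈ -3.9032
310 + a*j = 310 - 32*(-121/31) = 310 + 3872/31 = 13482/31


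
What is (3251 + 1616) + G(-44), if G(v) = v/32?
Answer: 38925/8 ≈ 4865.6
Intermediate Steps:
G(v) = v/32 (G(v) = v*(1/32) = v/32)
(3251 + 1616) + G(-44) = (3251 + 1616) + (1/32)*(-44) = 4867 - 11/8 = 38925/8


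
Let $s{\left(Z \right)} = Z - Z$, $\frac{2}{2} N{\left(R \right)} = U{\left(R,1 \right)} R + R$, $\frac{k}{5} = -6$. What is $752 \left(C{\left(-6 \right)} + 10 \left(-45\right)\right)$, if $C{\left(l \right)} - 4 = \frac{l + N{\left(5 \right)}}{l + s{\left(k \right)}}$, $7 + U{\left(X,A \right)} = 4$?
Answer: $- \frac{1000160}{3} \approx -3.3339 \cdot 10^{5}$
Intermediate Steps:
$k = -30$ ($k = 5 \left(-6\right) = -30$)
$U{\left(X,A \right)} = -3$ ($U{\left(X,A \right)} = -7 + 4 = -3$)
$N{\left(R \right)} = - 2 R$ ($N{\left(R \right)} = - 3 R + R = - 2 R$)
$s{\left(Z \right)} = 0$
$C{\left(l \right)} = 4 + \frac{-10 + l}{l}$ ($C{\left(l \right)} = 4 + \frac{l - 10}{l + 0} = 4 + \frac{l - 10}{l} = 4 + \frac{-10 + l}{l}$)
$752 \left(C{\left(-6 \right)} + 10 \left(-45\right)\right) = 752 \left(\left(5 - \frac{10}{-6}\right) + 10 \left(-45\right)\right) = 752 \left(\left(5 - - \frac{5}{3}\right) - 450\right) = 752 \left(\left(5 + \frac{5}{3}\right) - 450\right) = 752 \left(\frac{20}{3} - 450\right) = 752 \left(- \frac{1330}{3}\right) = - \frac{1000160}{3}$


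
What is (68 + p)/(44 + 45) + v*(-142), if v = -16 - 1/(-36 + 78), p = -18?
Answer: 4253737/1869 ≈ 2275.9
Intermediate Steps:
v = -673/42 (v = -16 - 1/42 = -673/42 ≈ -16.024)
(68 + p)/(44 + 45) + v*(-142) = (68 - 18)/(44 + 45) - 673/42*(-142) = 50/89 + 47783/21 = 4253737/1869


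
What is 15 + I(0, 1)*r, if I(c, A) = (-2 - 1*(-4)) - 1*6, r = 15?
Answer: -45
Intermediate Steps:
I(c, A) = -4 (I(c, A) = (-2 + 4) - 6 = 2 - 6 = -4)
15 + I(0, 1)*r = 15 - 4*15 = 15 - 60 = -45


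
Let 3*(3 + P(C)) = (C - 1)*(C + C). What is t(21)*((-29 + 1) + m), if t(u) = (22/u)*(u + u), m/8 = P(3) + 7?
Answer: 1584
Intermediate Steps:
P(C) = -3 + 2*C*(-1 + C)/3 (P(C) = -3 + ((C - 1)*(C + C))/3 = -3 + ((-1 + C)*(2*C))/3 = -3 + (2*C*(-1 + C))/3 = -3 + 2*C*(-1 + C)/3)
m = 64 (m = 8*((-3 - 2/3*3 + (2/3)*3**2) + 7) = 8*((-3 - 2 + (2/3)*9) + 7) = 8*((-3 - 2 + 6) + 7) = 8*(1 + 7) = 8*8 = 64)
t(u) = 44 (t(u) = (22/u)*(2*u) = 44)
t(21)*((-29 + 1) + m) = 44*((-29 + 1) + 64) = 44*(-28 + 64) = 44*36 = 1584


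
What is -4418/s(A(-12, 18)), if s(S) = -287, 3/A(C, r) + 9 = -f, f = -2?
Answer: 4418/287 ≈ 15.394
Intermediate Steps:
A(C, r) = -3/7 (A(C, r) = 3/(-9 - 1*(-2)) = 3/(-9 + 2) = 3/(-7) = 3*(-⅐) = -3/7)
-4418/s(A(-12, 18)) = -4418/(-287) = -4418*(-1/287) = 4418/287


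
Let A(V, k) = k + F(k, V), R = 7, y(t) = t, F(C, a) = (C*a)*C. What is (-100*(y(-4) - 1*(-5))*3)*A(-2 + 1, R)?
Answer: 12600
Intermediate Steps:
F(C, a) = a*C**2
A(V, k) = k + V*k**2
(-100*(y(-4) - 1*(-5))*3)*A(-2 + 1, R) = (-100*(-4 - 1*(-5))*3)*(7*(1 + (-2 + 1)*7)) = (-100*(-4 + 5)*3)*(7*(1 - 1*7)) = (-100*3)*(7*(1 - 7)) = (-100*3)*(7*(-6)) = -300*(-42) = 12600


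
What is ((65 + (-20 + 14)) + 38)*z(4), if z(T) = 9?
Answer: 873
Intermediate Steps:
((65 + (-20 + 14)) + 38)*z(4) = ((65 + (-20 + 14)) + 38)*9 = ((65 - 6) + 38)*9 = (59 + 38)*9 = 97*9 = 873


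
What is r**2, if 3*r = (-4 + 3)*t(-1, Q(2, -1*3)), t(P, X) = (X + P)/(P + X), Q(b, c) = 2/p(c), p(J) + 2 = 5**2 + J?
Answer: 1/9 ≈ 0.11111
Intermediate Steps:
p(J) = 23 + J (p(J) = -2 + (5**2 + J) = -2 + (25 + J) = 23 + J)
Q(b, c) = 2/(23 + c)
t(P, X) = 1 (t(P, X) = (P + X)/(P + X) = 1)
r = -1/3 (r = ((-4 + 3)*1)/3 = (-1*1)/3 = (1/3)*(-1) = -1/3 ≈ -0.33333)
r**2 = (-1/3)**2 = 1/9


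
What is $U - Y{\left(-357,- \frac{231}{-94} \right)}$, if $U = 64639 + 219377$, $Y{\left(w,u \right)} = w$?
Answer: $284373$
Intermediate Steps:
$U = 284016$
$U - Y{\left(-357,- \frac{231}{-94} \right)} = 284016 - -357 = 284016 + 357 = 284373$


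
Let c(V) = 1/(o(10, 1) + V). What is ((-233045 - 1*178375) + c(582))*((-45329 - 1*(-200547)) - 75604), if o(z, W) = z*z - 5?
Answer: -22174994023146/677 ≈ -3.2755e+10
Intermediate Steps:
o(z, W) = -5 + z**2 (o(z, W) = z**2 - 5 = -5 + z**2)
c(V) = 1/(95 + V) (c(V) = 1/((-5 + 10**2) + V) = 1/((-5 + 100) + V) = 1/(95 + V))
((-233045 - 1*178375) + c(582))*((-45329 - 1*(-200547)) - 75604) = ((-233045 - 1*178375) + 1/(95 + 582))*((-45329 - 1*(-200547)) - 75604) = ((-233045 - 178375) + 1/677)*((-45329 + 200547) - 75604) = (-411420 + 1/677)*(155218 - 75604) = -278531339/677*79614 = -22174994023146/677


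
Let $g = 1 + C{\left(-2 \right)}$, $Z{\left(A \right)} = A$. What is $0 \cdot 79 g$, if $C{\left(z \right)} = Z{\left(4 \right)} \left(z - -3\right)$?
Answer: $0$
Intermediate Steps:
$C{\left(z \right)} = 12 + 4 z$ ($C{\left(z \right)} = 4 \left(z - -3\right) = 4 \left(z + 3\right) = 4 \left(3 + z\right) = 12 + 4 z$)
$g = 5$ ($g = 1 + \left(12 + 4 \left(-2\right)\right) = 1 + \left(12 - 8\right) = 1 + 4 = 5$)
$0 \cdot 79 g = 0 \cdot 79 \cdot 5 = 0 \cdot 5 = 0$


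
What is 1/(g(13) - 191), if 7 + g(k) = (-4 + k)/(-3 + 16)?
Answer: -13/2565 ≈ -0.0050682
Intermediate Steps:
g(k) = -95/13 + k/13 (g(k) = -7 + (-4 + k)/(-3 + 16) = -7 + (-4 + k)/13 = -7 + (-4 + k)*(1/13) = -7 + (-4/13 + k/13) = -95/13 + k/13)
1/(g(13) - 191) = 1/((-95/13 + (1/13)*13) - 191) = 1/((-95/13 + 1) - 191) = 1/(-82/13 - 191) = 1/(-2565/13) = -13/2565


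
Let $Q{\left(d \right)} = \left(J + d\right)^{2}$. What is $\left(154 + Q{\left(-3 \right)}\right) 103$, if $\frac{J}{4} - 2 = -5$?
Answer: $39037$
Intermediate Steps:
$J = -12$ ($J = 8 + 4 \left(-5\right) = 8 - 20 = -12$)
$Q{\left(d \right)} = \left(-12 + d\right)^{2}$
$\left(154 + Q{\left(-3 \right)}\right) 103 = \left(154 + \left(-12 - 3\right)^{2}\right) 103 = \left(154 + \left(-15\right)^{2}\right) 103 = \left(154 + 225\right) 103 = 379 \cdot 103 = 39037$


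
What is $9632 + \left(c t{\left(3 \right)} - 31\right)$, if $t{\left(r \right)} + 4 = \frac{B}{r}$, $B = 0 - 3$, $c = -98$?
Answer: $10091$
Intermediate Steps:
$B = -3$
$t{\left(r \right)} = -4 - \frac{3}{r}$
$9632 + \left(c t{\left(3 \right)} - 31\right) = 9632 - \left(31 + 98 \left(-4 - \frac{3}{3}\right)\right) = 9632 - \left(31 + 98 \left(-4 - 1\right)\right) = 9632 - -459 = 9632 + \left(490 - 31\right) = 9632 + 459 = 10091$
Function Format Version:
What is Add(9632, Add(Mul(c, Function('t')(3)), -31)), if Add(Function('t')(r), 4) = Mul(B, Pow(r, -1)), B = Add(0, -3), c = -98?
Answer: 10091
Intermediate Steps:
B = -3
Function('t')(r) = Add(-4, Mul(-3, Pow(r, -1)))
Add(9632, Add(Mul(c, Function('t')(3)), -31)) = Add(9632, Add(Mul(-98, Add(-4, Mul(-3, Pow(3, -1)))), -31)) = Add(9632, Add(Mul(-98, Add(-4, Mul(-3, Rational(1, 3)))), -31)) = Add(9632, Add(Mul(-98, Add(-4, -1)), -31)) = Add(9632, Add(Mul(-98, -5), -31)) = Add(9632, Add(490, -31)) = Add(9632, 459) = 10091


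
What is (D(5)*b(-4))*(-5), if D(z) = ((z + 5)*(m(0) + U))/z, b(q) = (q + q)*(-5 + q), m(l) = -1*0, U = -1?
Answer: 720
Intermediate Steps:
m(l) = 0
b(q) = 2*q*(-5 + q) (b(q) = (2*q)*(-5 + q) = 2*q*(-5 + q))
D(z) = (-5 - z)/z (D(z) = ((z + 5)*(0 - 1))/z = ((5 + z)*(-1))/z = (-5 - z)/z)
(D(5)*b(-4))*(-5) = (((-5 - 1*5)/5)*(2*(-4)*(-5 - 4)))*(-5) = (((-5 - 5)/5)*(2*(-4)*(-9)))*(-5) = (((1/5)*(-10))*72)*(-5) = -2*72*(-5) = -144*(-5) = 720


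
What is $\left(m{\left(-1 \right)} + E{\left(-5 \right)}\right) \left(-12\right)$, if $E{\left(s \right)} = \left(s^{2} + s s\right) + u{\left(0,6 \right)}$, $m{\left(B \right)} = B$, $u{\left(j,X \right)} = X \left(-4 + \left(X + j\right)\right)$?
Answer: $-732$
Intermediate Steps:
$u{\left(j,X \right)} = X \left(-4 + X + j\right)$
$E{\left(s \right)} = 12 + 2 s^{2}$ ($E{\left(s \right)} = \left(s^{2} + s s\right) + 6 \left(-4 + 6 + 0\right) = \left(s^{2} + s^{2}\right) + 6 \cdot 2 = 2 s^{2} + 12 = 12 + 2 s^{2}$)
$\left(m{\left(-1 \right)} + E{\left(-5 \right)}\right) \left(-12\right) = \left(-1 + \left(12 + 2 \left(-5\right)^{2}\right)\right) \left(-12\right) = \left(-1 + \left(12 + 2 \cdot 25\right)\right) \left(-12\right) = \left(-1 + \left(12 + 50\right)\right) \left(-12\right) = \left(-1 + 62\right) \left(-12\right) = 61 \left(-12\right) = -732$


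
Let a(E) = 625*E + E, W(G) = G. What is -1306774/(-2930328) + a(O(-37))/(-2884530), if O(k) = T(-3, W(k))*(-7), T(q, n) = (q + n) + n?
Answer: 21065872079/64034992620 ≈ 0.32897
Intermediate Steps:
T(q, n) = q + 2*n (T(q, n) = (n + q) + n = q + 2*n)
O(k) = 21 - 14*k (O(k) = (-3 + 2*k)*(-7) = 21 - 14*k)
a(E) = 626*E
-1306774/(-2930328) + a(O(-37))/(-2884530) = -1306774/(-2930328) + (626*(21 - 14*(-37)))/(-2884530) = -1306774*(-1/2930328) + (626*(21 + 518))*(-1/2884530) = 653387/1465164 + (626*539)*(-1/2884530) = 653387/1465164 + 337414*(-1/2884530) = 653387/1465164 - 15337/131115 = 21065872079/64034992620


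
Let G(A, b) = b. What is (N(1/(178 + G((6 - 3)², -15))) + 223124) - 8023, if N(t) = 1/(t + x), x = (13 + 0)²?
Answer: 5925602511/27548 ≈ 2.1510e+5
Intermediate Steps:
x = 169 (x = 13² = 169)
N(t) = 1/(169 + t) (N(t) = 1/(t + 169) = 1/(169 + t))
(N(1/(178 + G((6 - 3)², -15))) + 223124) - 8023 = (1/(169 + 1/(178 - 15)) + 223124) - 8023 = (1/(169 + 1/163) + 223124) - 8023 = (1/(27548/163) + 223124) - 8023 = (163/27548 + 223124) - 8023 = 6146620115/27548 - 8023 = 5925602511/27548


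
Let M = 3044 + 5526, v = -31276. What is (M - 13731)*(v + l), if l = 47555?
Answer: -84015919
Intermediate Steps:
M = 8570
(M - 13731)*(v + l) = (8570 - 13731)*(-31276 + 47555) = -5161*16279 = -84015919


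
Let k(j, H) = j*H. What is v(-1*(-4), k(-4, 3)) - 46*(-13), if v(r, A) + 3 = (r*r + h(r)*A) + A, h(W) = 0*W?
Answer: 599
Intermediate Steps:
h(W) = 0
k(j, H) = H*j
v(r, A) = -3 + A + r**2 (v(r, A) = -3 + ((r*r + 0*A) + A) = -3 + ((r**2 + 0) + A) = -3 + (r**2 + A) = -3 + (A + r**2) = -3 + A + r**2)
v(-1*(-4), k(-4, 3)) - 46*(-13) = (-3 + 3*(-4) + (-1*(-4))**2) - 46*(-13) = (-3 - 12 + 4**2) + 598 = (-3 - 12 + 16) + 598 = 1 + 598 = 599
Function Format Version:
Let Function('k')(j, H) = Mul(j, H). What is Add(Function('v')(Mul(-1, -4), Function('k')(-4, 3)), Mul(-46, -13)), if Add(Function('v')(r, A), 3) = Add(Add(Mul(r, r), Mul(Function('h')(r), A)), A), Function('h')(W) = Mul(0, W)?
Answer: 599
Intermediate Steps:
Function('h')(W) = 0
Function('k')(j, H) = Mul(H, j)
Function('v')(r, A) = Add(-3, A, Pow(r, 2)) (Function('v')(r, A) = Add(-3, Add(Add(Mul(r, r), Mul(0, A)), A)) = Add(-3, Add(Add(Pow(r, 2), 0), A)) = Add(-3, Add(Pow(r, 2), A)) = Add(-3, Add(A, Pow(r, 2))) = Add(-3, A, Pow(r, 2)))
Add(Function('v')(Mul(-1, -4), Function('k')(-4, 3)), Mul(-46, -13)) = Add(Add(-3, Mul(3, -4), Pow(Mul(-1, -4), 2)), Mul(-46, -13)) = Add(Add(-3, -12, Pow(4, 2)), 598) = Add(Add(-3, -12, 16), 598) = Add(1, 598) = 599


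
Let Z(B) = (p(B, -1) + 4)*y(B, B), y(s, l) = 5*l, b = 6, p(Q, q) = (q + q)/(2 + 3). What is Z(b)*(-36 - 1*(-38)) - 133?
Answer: 83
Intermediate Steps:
p(Q, q) = 2*q/5 (p(Q, q) = (2*q)/5 = (2*q)*(1/5) = 2*q/5)
Z(B) = 18*B (Z(B) = ((2/5)*(-1) + 4)*(5*B) = (-2/5 + 4)*(5*B) = 18*(5*B)/5 = 18*B)
Z(b)*(-36 - 1*(-38)) - 133 = (18*6)*(-36 - 1*(-38)) - 133 = 108*(-36 + 38) - 133 = 108*2 - 133 = 216 - 133 = 83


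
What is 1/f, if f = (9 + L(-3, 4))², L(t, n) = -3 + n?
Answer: 1/100 ≈ 0.010000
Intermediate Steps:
f = 100 (f = (9 + (-3 + 4))² = (9 + 1)² = 10² = 100)
1/f = 1/100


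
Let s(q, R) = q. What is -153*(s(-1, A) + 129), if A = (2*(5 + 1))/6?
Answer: -19584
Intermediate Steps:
A = 2 (A = (2*6)*(⅙) = 12*(⅙) = 2)
-153*(s(-1, A) + 129) = -153*(-1 + 129) = -153*128 = -19584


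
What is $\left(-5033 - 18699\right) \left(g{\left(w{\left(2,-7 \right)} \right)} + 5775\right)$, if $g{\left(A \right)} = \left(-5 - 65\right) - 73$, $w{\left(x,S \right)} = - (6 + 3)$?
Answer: $-133658624$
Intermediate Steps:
$w{\left(x,S \right)} = -9$ ($w{\left(x,S \right)} = \left(-1\right) 9 = -9$)
$g{\left(A \right)} = -143$ ($g{\left(A \right)} = -70 - 73 = -143$)
$\left(-5033 - 18699\right) \left(g{\left(w{\left(2,-7 \right)} \right)} + 5775\right) = \left(-5033 - 18699\right) \left(-143 + 5775\right) = \left(-23732\right) 5632 = -133658624$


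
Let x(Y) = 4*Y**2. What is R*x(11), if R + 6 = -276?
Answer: -136488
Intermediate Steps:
R = -282 (R = -6 - 276 = -282)
R*x(11) = -1128*11**2 = -1128*121 = -282*484 = -136488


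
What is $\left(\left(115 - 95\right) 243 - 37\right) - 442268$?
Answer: $-437445$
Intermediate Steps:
$\left(\left(115 - 95\right) 243 - 37\right) - 442268 = \left(20 \cdot 243 - 37\right) - 442268 = \left(4860 - 37\right) - 442268 = 4823 - 442268 = -437445$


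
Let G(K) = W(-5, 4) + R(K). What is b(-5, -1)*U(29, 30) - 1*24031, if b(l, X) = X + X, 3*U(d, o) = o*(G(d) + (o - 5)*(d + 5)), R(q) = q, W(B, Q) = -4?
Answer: -41531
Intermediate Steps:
G(K) = -4 + K
U(d, o) = o*(-4 + d + (-5 + o)*(5 + d))/3 (U(d, o) = (o*((-4 + d) + (o - 5)*(d + 5)))/3 = (o*((-4 + d) + (-5 + o)*(5 + d)))/3 = (o*(-4 + d + (-5 + o)*(5 + d)))/3 = o*(-4 + d + (-5 + o)*(5 + d))/3)
b(l, X) = 2*X
b(-5, -1)*U(29, 30) - 1*24031 = (2*(-1))*((⅓)*30*(-29 - 4*29 + 5*30 + 29*30)) - 1*24031 = -2*30*(-29 - 116 + 150 + 870)/3 - 24031 = -2*30*875/3 - 24031 = -2*8750 - 24031 = -17500 - 24031 = -41531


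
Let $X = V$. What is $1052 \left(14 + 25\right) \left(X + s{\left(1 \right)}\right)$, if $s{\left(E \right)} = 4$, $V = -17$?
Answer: $-533364$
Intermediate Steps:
$X = -17$
$1052 \left(14 + 25\right) \left(X + s{\left(1 \right)}\right) = 1052 \left(14 + 25\right) \left(-17 + 4\right) = 1052 \cdot 39 \left(-13\right) = 1052 \left(-507\right) = -533364$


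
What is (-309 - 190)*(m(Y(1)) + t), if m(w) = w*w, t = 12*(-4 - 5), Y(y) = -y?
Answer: 53393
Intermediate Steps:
t = -108 (t = 12*(-9) = -108)
m(w) = w²
(-309 - 190)*(m(Y(1)) + t) = (-309 - 190)*((-1*1)² - 108) = -499*((-1)² - 108) = -499*(1 - 108) = -499*(-107) = 53393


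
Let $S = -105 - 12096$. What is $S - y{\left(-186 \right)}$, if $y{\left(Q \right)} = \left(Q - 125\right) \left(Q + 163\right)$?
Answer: $-19354$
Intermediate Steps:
$y{\left(Q \right)} = \left(-125 + Q\right) \left(163 + Q\right)$
$S = -12201$ ($S = -105 - 12096 = -12201$)
$S - y{\left(-186 \right)} = -12201 - \left(-20375 + \left(-186\right)^{2} + 38 \left(-186\right)\right) = -12201 - \left(-20375 + 34596 - 7068\right) = -12201 - 7153 = -19354$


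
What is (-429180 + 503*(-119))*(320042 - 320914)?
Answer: 426440264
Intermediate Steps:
(-429180 + 503*(-119))*(320042 - 320914) = (-429180 - 59857)*(-872) = -489037*(-872) = 426440264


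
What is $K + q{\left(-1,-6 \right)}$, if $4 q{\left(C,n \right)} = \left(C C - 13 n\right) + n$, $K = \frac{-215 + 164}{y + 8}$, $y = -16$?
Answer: $\frac{197}{8} \approx 24.625$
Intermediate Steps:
$K = \frac{51}{8}$ ($K = \frac{-215 + 164}{-16 + 8} = - \frac{51}{-8} = \left(-51\right) \left(- \frac{1}{8}\right) = \frac{51}{8} \approx 6.375$)
$q{\left(C,n \right)} = - 3 n + \frac{C^{2}}{4}$ ($q{\left(C,n \right)} = \frac{\left(C C - 13 n\right) + n}{4} = \frac{\left(C^{2} - 13 n\right) + n}{4} = \frac{C^{2} - 12 n}{4} = - 3 n + \frac{C^{2}}{4}$)
$K + q{\left(-1,-6 \right)} = \frac{51}{8} + \left(\left(-3\right) \left(-6\right) + \frac{\left(-1\right)^{2}}{4}\right) = \frac{51}{8} + \left(18 + \frac{1}{4} \cdot 1\right) = \frac{51}{8} + \left(18 + \frac{1}{4}\right) = \frac{51}{8} + \frac{73}{4} = \frac{197}{8}$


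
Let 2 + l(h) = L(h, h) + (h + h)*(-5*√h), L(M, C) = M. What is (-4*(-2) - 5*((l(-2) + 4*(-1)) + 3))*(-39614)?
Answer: -1307262 + 3961400*I*√2 ≈ -1.3073e+6 + 5.6023e+6*I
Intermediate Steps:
l(h) = -2 + h - 10*h^(3/2) (l(h) = -2 + (h + (h + h)*(-5*√h)) = -2 + (h + (2*h)*(-5*√h)) = -2 + (h - 10*h^(3/2)) = -2 + h - 10*h^(3/2))
(-4*(-2) - 5*((l(-2) + 4*(-1)) + 3))*(-39614) = (-4*(-2) - 5*(((-2 - 2 - (-20)*I*√2) + 4*(-1)) + 3))*(-39614) = (8 - 5*(((-2 - 2 - (-20)*I*√2) - 4) + 3))*(-39614) = (8 - 5*(((-2 - 2 + 20*I*√2) - 4) + 3))*(-39614) = (8 - 5*(((-4 + 20*I*√2) - 4) + 3))*(-39614) = (8 - 5*((-8 + 20*I*√2) + 3))*(-39614) = (8 - 5*(-5 + 20*I*√2))*(-39614) = (8 + (25 - 100*I*√2))*(-39614) = (33 - 100*I*√2)*(-39614) = -1307262 + 3961400*I*√2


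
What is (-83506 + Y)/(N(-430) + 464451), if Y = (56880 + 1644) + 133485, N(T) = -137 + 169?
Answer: 108503/464483 ≈ 0.23360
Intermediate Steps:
N(T) = 32
Y = 192009 (Y = 58524 + 133485 = 192009)
(-83506 + Y)/(N(-430) + 464451) = (-83506 + 192009)/(32 + 464451) = 108503/464483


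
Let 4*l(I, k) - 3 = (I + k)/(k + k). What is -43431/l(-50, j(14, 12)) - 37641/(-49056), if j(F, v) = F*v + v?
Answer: -102264936341/1978592 ≈ -51686.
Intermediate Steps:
j(F, v) = v + F*v
l(I, k) = ¾ + (I + k)/(8*k) (l(I, k) = ¾ + ((I + k)/(k + k))/4 = ¾ + ((I + k)/((2*k)))/4 = ¾ + ((I + k)*(1/(2*k)))/4 = ¾ + ((I + k)/(2*k))/4 = ¾ + (I + k)/(8*k))
-43431/l(-50, j(14, 12)) - 37641/(-49056) = -43431*96*(1 + 14)/(-50 + 7*(12*(1 + 14))) - 37641/(-49056) = -43431*1440/(-50 + 7*(12*15)) - 37641*(-1/49056) = -43431*1440/(-50 + 7*180) + 12547/16352 = -43431*1440/(-50 + 1260) + 12547/16352 = -43431/((⅛)*(1/180)*1210) + 12547/16352 = -43431/121/144 + 12547/16352 = -43431*144/121 + 12547/16352 = -6254064/121 + 12547/16352 = -102264936341/1978592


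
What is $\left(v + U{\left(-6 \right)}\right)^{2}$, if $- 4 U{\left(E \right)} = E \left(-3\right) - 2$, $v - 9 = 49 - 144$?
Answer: $8100$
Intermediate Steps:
$v = -86$ ($v = 9 + \left(49 - 144\right) = 9 - 95 = -86$)
$U{\left(E \right)} = \frac{1}{2} + \frac{3 E}{4}$ ($U{\left(E \right)} = - \frac{E \left(-3\right) - 2}{4} = - \frac{- 3 E - 2}{4} = - \frac{-2 - 3 E}{4} = \frac{1}{2} + \frac{3 E}{4}$)
$\left(v + U{\left(-6 \right)}\right)^{2} = \left(-86 + \left(\frac{1}{2} + \frac{3}{4} \left(-6\right)\right)\right)^{2} = \left(-86 + \left(\frac{1}{2} - \frac{9}{2}\right)\right)^{2} = \left(-86 - 4\right)^{2} = \left(-90\right)^{2} = 8100$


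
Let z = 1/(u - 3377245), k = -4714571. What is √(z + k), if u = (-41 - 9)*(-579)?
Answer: I*√52855429851060609570/3348295 ≈ 2171.3*I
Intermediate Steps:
u = 28950 (u = -50*(-579) = 28950)
z = -1/3348295 (z = 1/(28950 - 3377245) = 1/(-3348295) = -1/3348295 ≈ -2.9866e-7)
√(z + k) = √(-1/3348295 - 4714571) = √(-15785774506446/3348295) = I*√52855429851060609570/3348295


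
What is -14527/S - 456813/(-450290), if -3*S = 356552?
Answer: 91250838633/80275900040 ≈ 1.1367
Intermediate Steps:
S = -356552/3 (S = -1/3*356552 = -356552/3 ≈ -1.1885e+5)
-14527/S - 456813/(-450290) = -14527/(-356552/3) - 456813/(-450290) = -14527*(-3/356552) - 456813*(-1/450290) = 43581/356552 + 456813/450290 = 91250838633/80275900040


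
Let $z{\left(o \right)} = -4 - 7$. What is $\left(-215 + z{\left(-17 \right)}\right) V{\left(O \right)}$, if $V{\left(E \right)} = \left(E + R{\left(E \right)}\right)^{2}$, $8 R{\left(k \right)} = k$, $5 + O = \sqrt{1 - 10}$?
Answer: $- \frac{9153}{2} + \frac{137295 i}{16} \approx -4576.5 + 8580.9 i$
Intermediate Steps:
$z{\left(o \right)} = -11$ ($z{\left(o \right)} = -4 - 7 = -11$)
$O = -5 + 3 i$ ($O = -5 + \sqrt{1 - 10} = -5 + \sqrt{-9} = -5 + 3 i \approx -5.0 + 3.0 i$)
$R{\left(k \right)} = \frac{k}{8}$
$V{\left(E \right)} = \frac{81 E^{2}}{64}$ ($V{\left(E \right)} = \left(E + \frac{E}{8}\right)^{2} = \left(\frac{9 E}{8}\right)^{2} = \frac{81 E^{2}}{64}$)
$\left(-215 + z{\left(-17 \right)}\right) V{\left(O \right)} = \left(-215 - 11\right) \frac{81 \left(-5 + 3 i\right)^{2}}{64} = - 226 \frac{81 \left(-5 + 3 i\right)^{2}}{64} = - \frac{9153 \left(-5 + 3 i\right)^{2}}{32}$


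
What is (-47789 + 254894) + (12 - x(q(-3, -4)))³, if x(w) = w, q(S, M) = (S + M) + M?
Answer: 219272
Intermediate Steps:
q(S, M) = S + 2*M (q(S, M) = (M + S) + M = S + 2*M)
(-47789 + 254894) + (12 - x(q(-3, -4)))³ = (-47789 + 254894) + (12 - (-3 + 2*(-4)))³ = 207105 + (12 - (-3 - 8))³ = 207105 + (12 - 1*(-11))³ = 207105 + (12 + 11)³ = 207105 + 23³ = 207105 + 12167 = 219272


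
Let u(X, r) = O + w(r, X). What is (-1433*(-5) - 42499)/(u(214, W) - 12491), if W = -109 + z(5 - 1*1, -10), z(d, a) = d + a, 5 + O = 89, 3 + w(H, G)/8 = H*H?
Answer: -11778/31123 ≈ -0.37843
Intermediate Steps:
w(H, G) = -24 + 8*H² (w(H, G) = -24 + 8*(H*H) = -24 + 8*H²)
O = 84 (O = -5 + 89 = 84)
z(d, a) = a + d
W = -115 (W = -109 + (-10 + (5 - 1*1)) = -109 + (-10 + (5 - 1)) = -109 + (-10 + 4) = -109 - 6 = -115)
u(X, r) = 60 + 8*r² (u(X, r) = 84 + (-24 + 8*r²) = 60 + 8*r²)
(-1433*(-5) - 42499)/(u(214, W) - 12491) = (-1433*(-5) - 42499)/((60 + 8*(-115)²) - 12491) = (7165 - 42499)/((60 + 8*13225) - 12491) = -35334/((60 + 105800) - 12491) = -35334/(105860 - 12491) = -35334/93369 = -35334*1/93369 = -11778/31123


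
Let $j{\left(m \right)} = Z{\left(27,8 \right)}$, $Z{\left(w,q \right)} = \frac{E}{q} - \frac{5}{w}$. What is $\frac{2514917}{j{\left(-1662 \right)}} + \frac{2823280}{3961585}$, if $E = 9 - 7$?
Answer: $\frac{215202045163004}{5546219} \approx 3.8802 \cdot 10^{7}$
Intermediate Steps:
$E = 2$
$Z{\left(w,q \right)} = - \frac{5}{w} + \frac{2}{q}$ ($Z{\left(w,q \right)} = \frac{2}{q} - \frac{5}{w} = - \frac{5}{w} + \frac{2}{q}$)
$j{\left(m \right)} = \frac{7}{108}$ ($j{\left(m \right)} = - \frac{5}{27} + \frac{2}{8} = \left(-5\right) \frac{1}{27} + 2 \cdot \frac{1}{8} = - \frac{5}{27} + \frac{1}{4} = \frac{7}{108}$)
$\frac{2514917}{j{\left(-1662 \right)}} + \frac{2823280}{3961585} = \frac{2514917}{\frac{7}{108}} + \frac{2823280}{3961585} = 2514917 \cdot \frac{108}{7} + 2823280 \cdot \frac{1}{3961585} = \frac{271611036}{7} + \frac{564656}{792317} = \frac{215202045163004}{5546219}$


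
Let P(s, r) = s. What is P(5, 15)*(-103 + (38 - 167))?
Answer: -1160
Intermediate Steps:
P(5, 15)*(-103 + (38 - 167)) = 5*(-103 + (38 - 167)) = 5*(-103 - 129) = 5*(-232) = -1160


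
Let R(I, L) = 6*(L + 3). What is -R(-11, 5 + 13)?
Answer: -126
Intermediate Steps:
R(I, L) = 18 + 6*L (R(I, L) = 6*(3 + L) = 18 + 6*L)
-R(-11, 5 + 13) = -(18 + 6*(5 + 13)) = -(18 + 6*18) = -(18 + 108) = -1*126 = -126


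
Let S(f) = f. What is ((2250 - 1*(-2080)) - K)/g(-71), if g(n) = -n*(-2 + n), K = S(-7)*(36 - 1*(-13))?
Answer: -4673/5183 ≈ -0.90160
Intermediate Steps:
K = -343 (K = -7*(36 - 1*(-13)) = -7*(36 + 13) = -7*49 = -343)
g(n) = -n*(-2 + n)
((2250 - 1*(-2080)) - K)/g(-71) = ((2250 - 1*(-2080)) - 1*(-343))/((-71*(2 - 1*(-71)))) = ((2250 + 2080) + 343)/((-71*(2 + 71))) = (4330 + 343)/((-71*73)) = 4673/(-5183) = 4673*(-1/5183) = -4673/5183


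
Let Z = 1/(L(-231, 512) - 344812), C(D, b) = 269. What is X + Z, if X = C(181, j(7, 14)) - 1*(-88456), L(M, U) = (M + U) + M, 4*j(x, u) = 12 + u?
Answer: 30589008449/344762 ≈ 88725.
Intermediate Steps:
j(x, u) = 3 + u/4 (j(x, u) = (12 + u)/4 = 3 + u/4)
L(M, U) = U + 2*M
X = 88725 (X = 269 - 1*(-88456) = 269 + 88456 = 88725)
Z = -1/344762 (Z = 1/((512 + 2*(-231)) - 344812) = 1/((512 - 462) - 344812) = 1/(50 - 344812) = 1/(-344762) = -1/344762 ≈ -2.9006e-6)
X + Z = 88725 - 1/344762 = 30589008449/344762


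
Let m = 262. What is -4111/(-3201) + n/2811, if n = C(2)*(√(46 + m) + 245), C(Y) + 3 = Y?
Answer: 1196864/999779 - 2*√77/2811 ≈ 1.1909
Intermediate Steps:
C(Y) = -3 + Y
n = -245 - 2*√77 (n = (-3 + 2)*(√(46 + 262) + 245) = -(√308 + 245) = -(2*√77 + 245) = -(245 + 2*√77) = -245 - 2*√77 ≈ -262.55)
-4111/(-3201) + n/2811 = -4111/(-3201) + (-245 - 2*√77)/2811 = -4111*(-1/3201) + (-245 - 2*√77)*(1/2811) = 4111/3201 + (-245/2811 - 2*√77/2811) = 1196864/999779 - 2*√77/2811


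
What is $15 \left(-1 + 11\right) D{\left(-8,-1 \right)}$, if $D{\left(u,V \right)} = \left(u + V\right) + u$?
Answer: $-2550$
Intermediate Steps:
$D{\left(u,V \right)} = V + 2 u$ ($D{\left(u,V \right)} = \left(V + u\right) + u = V + 2 u$)
$15 \left(-1 + 11\right) D{\left(-8,-1 \right)} = 15 \left(-1 + 11\right) \left(-1 + 2 \left(-8\right)\right) = 15 \cdot 10 \left(-1 - 16\right) = 150 \left(-17\right) = -2550$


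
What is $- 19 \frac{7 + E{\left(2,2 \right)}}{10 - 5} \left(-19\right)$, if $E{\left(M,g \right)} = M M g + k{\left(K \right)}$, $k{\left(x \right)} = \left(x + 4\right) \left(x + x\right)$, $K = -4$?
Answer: $1083$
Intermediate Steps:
$k{\left(x \right)} = 2 x \left(4 + x\right)$ ($k{\left(x \right)} = \left(4 + x\right) 2 x = 2 x \left(4 + x\right)$)
$E{\left(M,g \right)} = g M^{2}$ ($E{\left(M,g \right)} = M M g + 2 \left(-4\right) \left(4 - 4\right) = M^{2} g + 2 \left(-4\right) 0 = g M^{2} + 0 = g M^{2}$)
$- 19 \frac{7 + E{\left(2,2 \right)}}{10 - 5} \left(-19\right) = - 19 \frac{7 + 2 \cdot 2^{2}}{10 - 5} \left(-19\right) = - 19 \frac{7 + 2 \cdot 4}{5} \left(-19\right) = - 19 \left(7 + 8\right) \frac{1}{5} \left(-19\right) = - 19 \cdot 15 \cdot \frac{1}{5} \left(-19\right) = \left(-19\right) 3 \left(-19\right) = \left(-57\right) \left(-19\right) = 1083$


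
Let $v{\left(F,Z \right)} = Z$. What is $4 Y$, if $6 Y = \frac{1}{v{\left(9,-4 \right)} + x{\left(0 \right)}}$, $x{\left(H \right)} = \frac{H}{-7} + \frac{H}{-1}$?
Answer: $- \frac{1}{6} \approx -0.16667$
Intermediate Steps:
$x{\left(H \right)} = - \frac{8 H}{7}$ ($x{\left(H \right)} = H \left(- \frac{1}{7}\right) + H \left(-1\right) = - \frac{H}{7} - H = - \frac{8 H}{7}$)
$Y = - \frac{1}{24}$ ($Y = \frac{1}{6 \left(-4 - 0\right)} = \frac{1}{6 \left(-4 + 0\right)} = \frac{1}{6 \left(-4\right)} = \frac{1}{6} \left(- \frac{1}{4}\right) = - \frac{1}{24} \approx -0.041667$)
$4 Y = 4 \left(- \frac{1}{24}\right) = - \frac{1}{6}$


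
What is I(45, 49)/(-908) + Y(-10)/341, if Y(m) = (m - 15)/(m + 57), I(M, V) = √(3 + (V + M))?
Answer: -25/16027 - √97/908 ≈ -0.012407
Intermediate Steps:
I(M, V) = √(3 + M + V) (I(M, V) = √(3 + (M + V)) = √(3 + M + V))
Y(m) = (-15 + m)/(57 + m)
I(45, 49)/(-908) + Y(-10)/341 = √(3 + 45 + 49)/(-908) + ((-15 - 10)/(57 - 10))/341 = √97*(-1/908) + (-25/47)*(1/341) = -√97/908 + ((1/47)*(-25))*(1/341) = -√97/908 - 25/47*1/341 = -√97/908 - 25/16027 = -25/16027 - √97/908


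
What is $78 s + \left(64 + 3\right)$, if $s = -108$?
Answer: $-8357$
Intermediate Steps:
$78 s + \left(64 + 3\right) = 78 \left(-108\right) + \left(64 + 3\right) = -8424 + 67 = -8357$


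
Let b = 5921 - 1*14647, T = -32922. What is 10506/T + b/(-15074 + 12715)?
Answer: 43748953/12943833 ≈ 3.3799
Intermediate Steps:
b = -8726 (b = 5921 - 14647 = -8726)
10506/T + b/(-15074 + 12715) = 10506/(-32922) - 8726/(-15074 + 12715) = 10506*(-1/32922) - 8726/(-2359) = -1751/5487 - 8726*(-1/2359) = -1751/5487 + 8726/2359 = 43748953/12943833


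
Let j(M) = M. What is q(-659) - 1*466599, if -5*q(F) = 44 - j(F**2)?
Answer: -1898758/5 ≈ -3.7975e+5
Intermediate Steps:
q(F) = -44/5 + F**2/5 (q(F) = -(44 - F**2)/5 = -44/5 + F**2/5)
q(-659) - 1*466599 = (-44/5 + (1/5)*(-659)**2) - 1*466599 = (-44/5 + (1/5)*434281) - 466599 = (-44/5 + 434281/5) - 466599 = 434237/5 - 466599 = -1898758/5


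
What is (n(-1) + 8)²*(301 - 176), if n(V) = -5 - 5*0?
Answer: 1125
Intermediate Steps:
n(V) = -5 (n(V) = -5 + 0 = -5)
(n(-1) + 8)²*(301 - 176) = (-5 + 8)²*(301 - 176) = 3²*125 = 9*125 = 1125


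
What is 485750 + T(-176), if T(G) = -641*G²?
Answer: -19369866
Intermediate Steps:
485750 + T(-176) = 485750 - 641*(-176)² = 485750 - 641*30976 = 485750 - 19855616 = -19369866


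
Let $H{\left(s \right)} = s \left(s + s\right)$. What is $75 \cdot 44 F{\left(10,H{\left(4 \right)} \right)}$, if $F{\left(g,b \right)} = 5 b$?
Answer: $528000$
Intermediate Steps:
$H{\left(s \right)} = 2 s^{2}$ ($H{\left(s \right)} = s 2 s = 2 s^{2}$)
$75 \cdot 44 F{\left(10,H{\left(4 \right)} \right)} = 75 \cdot 44 \cdot 5 \cdot 2 \cdot 4^{2} = 3300 \cdot 5 \cdot 2 \cdot 16 = 3300 \cdot 5 \cdot 32 = 3300 \cdot 160 = 528000$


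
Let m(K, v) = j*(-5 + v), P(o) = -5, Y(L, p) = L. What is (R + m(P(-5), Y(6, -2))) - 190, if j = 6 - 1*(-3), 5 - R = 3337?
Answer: -3513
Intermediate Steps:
R = -3332 (R = 5 - 1*3337 = 5 - 3337 = -3332)
j = 9 (j = 6 + 3 = 9)
m(K, v) = -45 + 9*v (m(K, v) = 9*(-5 + v) = -45 + 9*v)
(R + m(P(-5), Y(6, -2))) - 190 = (-3332 + (-45 + 9*6)) - 190 = (-3332 + (-45 + 54)) - 190 = (-3332 + 9) - 190 = -3323 - 190 = -3513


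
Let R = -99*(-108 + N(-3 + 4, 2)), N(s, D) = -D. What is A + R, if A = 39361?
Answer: 50251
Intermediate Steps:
R = 10890 (R = -99*(-108 - 1*2) = -99*(-108 - 2) = -99*(-110) = 10890)
A + R = 39361 + 10890 = 50251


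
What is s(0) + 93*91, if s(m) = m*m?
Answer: 8463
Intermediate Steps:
s(m) = m²
s(0) + 93*91 = 0² + 93*91 = 0 + 8463 = 8463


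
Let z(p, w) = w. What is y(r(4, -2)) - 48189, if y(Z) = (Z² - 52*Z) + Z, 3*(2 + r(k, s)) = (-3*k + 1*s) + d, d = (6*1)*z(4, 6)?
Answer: -435893/9 ≈ -48433.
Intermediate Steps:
d = 36 (d = (6*1)*6 = 6*6 = 36)
r(k, s) = 10 - k + s/3 (r(k, s) = -2 + ((-3*k + 1*s) + 36)/3 = -2 + ((-3*k + s) + 36)/3 = -2 + ((s - 3*k) + 36)/3 = -2 + (36 + s - 3*k)/3 = -2 + (12 - k + s/3) = 10 - k + s/3)
y(Z) = Z² - 51*Z
y(r(4, -2)) - 48189 = (10 - 1*4 + (⅓)*(-2))*(-51 + (10 - 1*4 + (⅓)*(-2))) - 48189 = (10 - 4 - ⅔)*(-51 + (10 - 4 - ⅔)) - 48189 = 16*(-51 + 16/3)/3 - 48189 = (16/3)*(-137/3) - 48189 = -2192/9 - 48189 = -435893/9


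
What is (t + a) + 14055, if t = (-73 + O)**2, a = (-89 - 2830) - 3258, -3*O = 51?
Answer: 15978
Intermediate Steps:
O = -17 (O = -1/3*51 = -17)
a = -6177 (a = -2919 - 3258 = -6177)
t = 8100 (t = (-73 - 17)**2 = (-90)**2 = 8100)
(t + a) + 14055 = (8100 - 6177) + 14055 = 1923 + 14055 = 15978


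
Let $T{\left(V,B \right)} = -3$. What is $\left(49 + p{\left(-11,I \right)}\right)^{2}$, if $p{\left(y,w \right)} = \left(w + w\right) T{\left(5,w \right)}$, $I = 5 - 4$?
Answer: $1849$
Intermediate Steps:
$I = 1$
$p{\left(y,w \right)} = - 6 w$ ($p{\left(y,w \right)} = \left(w + w\right) \left(-3\right) = 2 w \left(-3\right) = - 6 w$)
$\left(49 + p{\left(-11,I \right)}\right)^{2} = \left(49 - 6\right)^{2} = 43^{2} = 1849$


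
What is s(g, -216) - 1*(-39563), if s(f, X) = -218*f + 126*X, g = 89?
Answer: -7055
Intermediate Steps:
s(g, -216) - 1*(-39563) = (-218*89 + 126*(-216)) - 1*(-39563) = (-19402 - 27216) + 39563 = -46618 + 39563 = -7055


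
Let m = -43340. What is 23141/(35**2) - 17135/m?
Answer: 204784263/10618300 ≈ 19.286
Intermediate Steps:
23141/(35**2) - 17135/m = 23141/(35**2) - 17135/(-43340) = 23141/1225 - 17135*(-1/43340) = 23141*(1/1225) + 3427/8668 = 23141/1225 + 3427/8668 = 204784263/10618300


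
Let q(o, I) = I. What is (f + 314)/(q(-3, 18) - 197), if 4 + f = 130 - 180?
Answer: -260/179 ≈ -1.4525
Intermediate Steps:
f = -54 (f = -4 + (130 - 180) = -4 - 50 = -54)
(f + 314)/(q(-3, 18) - 197) = (-54 + 314)/(18 - 197) = 260/(-179) = 260*(-1/179) = -260/179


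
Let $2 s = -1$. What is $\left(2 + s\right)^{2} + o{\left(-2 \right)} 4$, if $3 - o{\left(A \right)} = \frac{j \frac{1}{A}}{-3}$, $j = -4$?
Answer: $\frac{203}{12} \approx 16.917$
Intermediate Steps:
$s = - \frac{1}{2}$ ($s = \frac{1}{2} \left(-1\right) = - \frac{1}{2} \approx -0.5$)
$o{\left(A \right)} = 3 - \frac{4}{3 A}$ ($o{\left(A \right)} = 3 - \frac{\left(-4\right) \frac{1}{A}}{-3} = 3 - - \frac{\left(-4\right) \frac{1}{A}}{3} = 3 - \frac{4}{3 A}$)
$\left(2 + s\right)^{2} + o{\left(-2 \right)} 4 = \left(2 - \frac{1}{2}\right)^{2} + \left(3 - \frac{4}{3 \left(-2\right)}\right) 4 = \left(\frac{3}{2}\right)^{2} + \left(3 - - \frac{2}{3}\right) 4 = \frac{9}{4} + \left(3 + \frac{2}{3}\right) 4 = \frac{9}{4} + \frac{11}{3} \cdot 4 = \frac{9}{4} + \frac{44}{3} = \frac{203}{12}$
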